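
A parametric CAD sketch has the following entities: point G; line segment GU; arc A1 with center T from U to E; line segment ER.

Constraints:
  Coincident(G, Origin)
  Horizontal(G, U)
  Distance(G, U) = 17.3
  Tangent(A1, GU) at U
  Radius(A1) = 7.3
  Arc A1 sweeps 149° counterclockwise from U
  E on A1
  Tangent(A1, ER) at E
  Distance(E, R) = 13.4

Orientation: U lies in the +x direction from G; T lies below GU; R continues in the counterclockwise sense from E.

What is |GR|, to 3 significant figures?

32.3

G is at the origin; G and U share the same y with |GU| = 17.3 and U on the +x side, so U = (17.3, 0.00). The tangent condition forces TU to be normal to GU, so T = U + (0, -7.3) = (17.3, -7.30). On A1, U sits at bearing 90° from T; a 149° counterclockwise sweep puts E at bearing 239°, so E = T + 7.3·(cos 239°, sin 239°) = (13.5, -13.6). The tangent condition forces TE to be normal to ER, so ER runs along (−sin 239°, cos 239°); with |ER| = 13.4, R = (25.0, -20.5). Then |GR| = |R − G| = 32.3.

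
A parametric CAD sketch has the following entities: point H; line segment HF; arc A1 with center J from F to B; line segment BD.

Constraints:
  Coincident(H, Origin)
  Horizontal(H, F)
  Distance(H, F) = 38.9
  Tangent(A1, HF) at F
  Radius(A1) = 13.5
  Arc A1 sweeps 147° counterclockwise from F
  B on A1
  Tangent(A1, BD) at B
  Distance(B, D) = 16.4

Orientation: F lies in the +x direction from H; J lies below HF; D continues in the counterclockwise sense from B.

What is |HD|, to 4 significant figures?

56.49

H is at the origin; H and F share the same y with |HF| = 38.9 and F on the +x side, so F = (38.90, 0.000). Tangency of A1 to HF means the radius JF is perpendicular to HF, so J = F + (0, -13.5) = (38.90, -13.50). On A1, F sits at bearing 90° from J; a 147° counterclockwise sweep puts B at bearing 237°, so B = J + 13.5·(cos 237°, sin 237°) = (31.55, -24.82). A1 meets BD tangentially, so JB is at right angles to BD, so BD runs along (−sin 237°, cos 237°); with |BD| = 16.4, D = (45.30, -33.75). Then |HD| = |D − H| = 56.49.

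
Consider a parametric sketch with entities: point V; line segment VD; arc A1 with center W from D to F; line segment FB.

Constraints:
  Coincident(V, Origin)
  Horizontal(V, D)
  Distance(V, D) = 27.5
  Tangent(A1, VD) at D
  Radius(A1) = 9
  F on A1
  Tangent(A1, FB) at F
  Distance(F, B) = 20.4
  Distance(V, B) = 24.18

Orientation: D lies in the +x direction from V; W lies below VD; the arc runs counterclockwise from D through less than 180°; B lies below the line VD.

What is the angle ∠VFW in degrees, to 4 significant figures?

163.1°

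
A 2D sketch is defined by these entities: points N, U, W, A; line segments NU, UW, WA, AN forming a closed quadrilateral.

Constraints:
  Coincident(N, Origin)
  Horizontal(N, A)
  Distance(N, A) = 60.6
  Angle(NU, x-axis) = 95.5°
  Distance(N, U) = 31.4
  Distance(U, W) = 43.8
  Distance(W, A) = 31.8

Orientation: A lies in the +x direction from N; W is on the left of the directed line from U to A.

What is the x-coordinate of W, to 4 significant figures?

40.26

N is at the origin; NA is horizontal with |NA| = 60.6 and A in +x, so A = (60.6, 0). NU runs at 95.5° with |NU| = 31.4, so U = (-3.010, 31.26). W is determined by |UW| = 43.8 and |WA| = 31.8 together: it lies at the intersection of circle(U, 43.8) and circle(A, 31.8). With |UA| = 70.87, the foot of the radical line on UA is 41.84 from U and the perpendicular offset is √(43.8² − 41.84²) = 12.97. Taking the left-of-UA solution: W = (40.26, 24.44).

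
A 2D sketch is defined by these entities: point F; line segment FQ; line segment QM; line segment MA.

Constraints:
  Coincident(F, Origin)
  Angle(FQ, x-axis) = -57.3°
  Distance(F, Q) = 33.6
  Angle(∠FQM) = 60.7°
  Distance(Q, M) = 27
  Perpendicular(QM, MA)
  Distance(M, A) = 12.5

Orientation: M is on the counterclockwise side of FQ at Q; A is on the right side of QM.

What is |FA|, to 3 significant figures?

43.1

F is at the origin; FQ runs at -57.3° with length 33.6, so Q = 33.6·(cos -57.3°, sin -57.3°) = (18.2, -28.3). ∠FQM = 60.7°, so QM runs at -57.3° + (180° − 60.7°) = 62.0° from the x-axis; with |QM| = 27.0, M = Q + 27.0·(cos 62.0°, sin 62.0°) = (30.8, -4.44). QM ⟂ MA; with |MA| = 12.5 on the right of QM, A = M + 12.5·(0.883, -0.469) = (41.9, -10.3). Then |FA| = |A − F| = 43.1.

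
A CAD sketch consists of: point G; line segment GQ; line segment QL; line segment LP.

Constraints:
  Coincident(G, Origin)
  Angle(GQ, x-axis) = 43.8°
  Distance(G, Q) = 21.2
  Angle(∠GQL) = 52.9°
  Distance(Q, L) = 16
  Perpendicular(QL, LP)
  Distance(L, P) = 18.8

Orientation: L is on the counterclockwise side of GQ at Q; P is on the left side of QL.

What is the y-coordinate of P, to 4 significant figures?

-1.359

G is at the origin; GQ runs at 43.8° with length 21.2, so Q = 21.2·(cos 43.8°, sin 43.8°) = (15.30, 14.67). ∠GQL = 52.9°, so QL runs at 43.8° + (180° − 52.9°) = 170.9° from the x-axis; with |QL| = 16.0, L = Q + 16.0·(cos 170.9°, sin 170.9°) = (-0.4973, 17.20). The perpendicularity gives LP at right angles to QL; with |LP| = 18.8 on the left of QL, P = L + 18.8·(-0.1582, -0.9874) = (-3.471, -1.359). So P.y = -1.359.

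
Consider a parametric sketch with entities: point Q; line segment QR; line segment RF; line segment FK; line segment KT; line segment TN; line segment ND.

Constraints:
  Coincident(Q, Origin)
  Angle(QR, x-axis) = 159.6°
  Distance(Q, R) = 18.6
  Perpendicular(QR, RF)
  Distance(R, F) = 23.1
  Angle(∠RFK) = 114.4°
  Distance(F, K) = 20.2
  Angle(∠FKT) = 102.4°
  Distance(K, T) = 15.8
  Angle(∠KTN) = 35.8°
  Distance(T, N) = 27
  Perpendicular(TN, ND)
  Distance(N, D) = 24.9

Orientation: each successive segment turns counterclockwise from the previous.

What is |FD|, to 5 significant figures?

29.135

Q is at the origin; QR runs at 159.6° with length 18.6, so R = (-17.433, 6.4834). QR is perpendicular to RF, so RF runs at -110.40°; with |RF| = 23.1, F = (-25.485, -15.168). ∠RFK = 114.4° gives FK at -44.800° from the x-axis; with |FK| = 20.2, K = (-11.152, -29.401). ∠FKT = 102.4° gives KT at 32.800° from the x-axis; with |KT| = 15.8, T = (2.1288, -20.842). ∠KTN = 35.8° gives TN at 177.00° from the x-axis; with |TN| = 27.0, N = (-24.834, -19.429). The perpendicularity gives ND at right angles to TN, so ND runs at -93.000°; with |ND| = 24.9, D = (-26.137, -44.295). Then |FD| = |D − F| = 29.135.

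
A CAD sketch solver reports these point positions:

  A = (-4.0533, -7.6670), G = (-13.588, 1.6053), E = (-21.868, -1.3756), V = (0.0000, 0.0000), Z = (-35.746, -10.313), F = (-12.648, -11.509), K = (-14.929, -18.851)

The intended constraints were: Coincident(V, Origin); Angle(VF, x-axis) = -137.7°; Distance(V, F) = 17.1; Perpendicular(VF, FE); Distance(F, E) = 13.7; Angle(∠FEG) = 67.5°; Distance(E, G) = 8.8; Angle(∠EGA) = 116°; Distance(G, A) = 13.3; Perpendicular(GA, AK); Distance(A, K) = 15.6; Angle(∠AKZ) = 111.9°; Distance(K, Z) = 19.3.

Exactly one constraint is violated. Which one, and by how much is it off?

Distance(K, Z) = 19.3 — off by 3.20.

V = (0.00, 0.00) ✓; VF at -137.7° ✓; |VF| = 17.10 ✓; ∠(VF, FE) = 90.00° ✓; |FE| = 13.70 ✓; ∠FEG = 67.50° ✓; |EG| = 8.800 ✓; ∠EGA = 116.0° ✓; |GA| = 13.30 ✓; ∠(GA, AK) = 90.00° ✓; |AK| = 15.60 ✓; ∠AKZ = 111.9° ✓; |KZ| = 22.50 ✗.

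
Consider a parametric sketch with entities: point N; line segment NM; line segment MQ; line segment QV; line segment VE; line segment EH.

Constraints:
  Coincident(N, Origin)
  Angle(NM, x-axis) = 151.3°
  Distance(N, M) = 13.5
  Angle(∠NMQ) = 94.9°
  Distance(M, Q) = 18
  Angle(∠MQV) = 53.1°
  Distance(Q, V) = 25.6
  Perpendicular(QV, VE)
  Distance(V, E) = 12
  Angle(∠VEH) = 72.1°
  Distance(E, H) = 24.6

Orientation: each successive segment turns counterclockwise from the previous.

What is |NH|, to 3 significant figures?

20.3

N is at the origin; NM runs at 151.3° with length 13.5, so M = (-11.8, 6.48). ∠NMQ = 94.9° gives MQ at -124° from the x-axis; with |MQ| = 18.0, Q = (-21.8, -8.51). ∠MQV = 53.1° gives QV at 3.30° from the x-axis; with |QV| = 25.6, V = (3.76, -7.04). QV is perpendicular to VE, so VE runs at 93.3°; with |VE| = 12.0, E = (3.06, 4.94). ∠VEH = 72.1° gives EH at -159° from the x-axis; with |EH| = 24.6, H = (-19.9, -3.95). Then |NH| = |H − N| = 20.3.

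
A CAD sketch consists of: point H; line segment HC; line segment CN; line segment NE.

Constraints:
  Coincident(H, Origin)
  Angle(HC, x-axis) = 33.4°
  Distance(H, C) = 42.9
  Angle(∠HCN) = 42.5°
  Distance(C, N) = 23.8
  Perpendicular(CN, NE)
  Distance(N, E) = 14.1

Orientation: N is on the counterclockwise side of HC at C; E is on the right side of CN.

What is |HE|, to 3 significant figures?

43.8

H is at the origin; HC runs at 33.4° with length 42.9, so C = 42.9·(cos 33.4°, sin 33.4°) = (35.8, 23.6). ∠HCN = 42.5°, so CN runs at 33.4° + (180° − 42.5°) = 171° from the x-axis; with |CN| = 23.8, N = C + 23.8·(cos 171°, sin 171°) = (12.3, 27.4). The perpendicularity gives NE at right angles to CN; with |NE| = 14.1 on the right of CN, E = N + 14.1·(0.158, 0.987) = (14.5, 41.3). Then |HE| = |E − H| = 43.8.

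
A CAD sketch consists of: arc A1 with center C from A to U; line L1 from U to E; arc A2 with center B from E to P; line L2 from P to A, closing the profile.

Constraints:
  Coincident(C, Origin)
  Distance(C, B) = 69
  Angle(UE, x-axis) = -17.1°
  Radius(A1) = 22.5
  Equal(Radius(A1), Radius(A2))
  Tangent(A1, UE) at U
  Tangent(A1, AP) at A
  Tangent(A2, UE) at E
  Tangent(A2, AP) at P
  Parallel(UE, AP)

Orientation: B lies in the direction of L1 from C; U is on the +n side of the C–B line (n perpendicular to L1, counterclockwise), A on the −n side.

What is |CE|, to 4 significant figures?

72.58

Tangency of A1 to both parallel lines with radius 22.5 puts U and A at C ± 22.5·n: U = (6.616, 21.51), A = (-6.616, -21.51). Equal radii place E and P the same way about B: E = B + 22.5·n = (72.57, 1.217), P = B − 22.5·n = (59.33, -41.79). Then |CE| = |E − C| = 72.58.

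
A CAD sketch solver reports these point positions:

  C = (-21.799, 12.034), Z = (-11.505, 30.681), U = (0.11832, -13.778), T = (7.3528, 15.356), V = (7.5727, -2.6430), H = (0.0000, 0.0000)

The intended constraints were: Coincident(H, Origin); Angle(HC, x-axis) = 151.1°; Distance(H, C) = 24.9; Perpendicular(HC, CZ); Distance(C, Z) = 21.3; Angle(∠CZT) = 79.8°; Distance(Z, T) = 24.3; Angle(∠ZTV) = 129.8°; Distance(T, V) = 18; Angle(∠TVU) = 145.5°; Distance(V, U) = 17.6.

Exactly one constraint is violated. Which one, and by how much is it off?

Distance(V, U) = 17.6 — off by 4.20.

H = (0.00, 0.00) ✓; HC at 151.1° ✓; |HC| = 24.90 ✓; ∠(HC, CZ) = 90.00° ✓; |CZ| = 21.30 ✓; ∠CZT = 79.80° ✓; |ZT| = 24.30 ✓; ∠ZTV = 129.8° ✓; |TV| = 18.00 ✓; ∠TVU = 145.5° ✓; |VU| = 13.40 ✗.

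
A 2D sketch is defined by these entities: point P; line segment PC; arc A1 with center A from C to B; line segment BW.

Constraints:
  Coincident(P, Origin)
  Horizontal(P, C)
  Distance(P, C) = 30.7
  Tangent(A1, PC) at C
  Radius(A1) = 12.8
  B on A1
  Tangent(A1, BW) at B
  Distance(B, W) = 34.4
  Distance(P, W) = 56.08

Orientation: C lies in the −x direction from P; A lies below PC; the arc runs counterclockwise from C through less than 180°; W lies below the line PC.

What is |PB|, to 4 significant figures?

46.04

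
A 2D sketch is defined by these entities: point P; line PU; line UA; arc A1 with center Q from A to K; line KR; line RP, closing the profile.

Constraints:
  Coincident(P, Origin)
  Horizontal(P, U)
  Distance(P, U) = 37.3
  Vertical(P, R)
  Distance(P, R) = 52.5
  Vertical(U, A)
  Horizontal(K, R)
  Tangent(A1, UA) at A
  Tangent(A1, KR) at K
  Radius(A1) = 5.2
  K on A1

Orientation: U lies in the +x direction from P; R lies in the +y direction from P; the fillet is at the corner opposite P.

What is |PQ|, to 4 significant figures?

57.16

P and R share the same x with |PR| = 52.5 and R on the +y side, so R = (0.000, 52.50). The virtual corner opposite P is at (37.30, 52.50). A1 meets UA tangentially, so QA is at right angles to UA and the tangent condition forces QK to be normal to KR, with radius 5.2, so the center Q sits 5.2 in from both sides at Q = (32.10, 47.30). Then |PQ| = |Q − P| = 57.16.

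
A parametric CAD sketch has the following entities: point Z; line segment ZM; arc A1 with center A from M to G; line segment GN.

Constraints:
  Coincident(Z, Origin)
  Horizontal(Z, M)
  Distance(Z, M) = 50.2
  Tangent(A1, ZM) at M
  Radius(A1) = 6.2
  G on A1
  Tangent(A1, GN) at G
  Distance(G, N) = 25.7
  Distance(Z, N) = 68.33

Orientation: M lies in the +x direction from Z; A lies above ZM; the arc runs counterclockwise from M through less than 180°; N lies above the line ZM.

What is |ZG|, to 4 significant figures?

56.50

Z is at the origin; ZM is horizontal with |ZM| = 50.2 and M on the +x side, so M = (50.20, 0.000). Since A1 is tangent to ZM there, AM ⟂ ZM, so A = M + (0, 6.2) = (50.20, 6.200). Since AG ⟂ GN (tangency), |AN| = √(6.2² + 25.7²) = 26.44 regardless of where G sits on A1. So N lies on both circle(Z, 68.33) and circle(A, 26.44); the above-ZM intersection is N = (61.30, 30.20). G is the foot of the tangent from N: G = (56.28, 4.990).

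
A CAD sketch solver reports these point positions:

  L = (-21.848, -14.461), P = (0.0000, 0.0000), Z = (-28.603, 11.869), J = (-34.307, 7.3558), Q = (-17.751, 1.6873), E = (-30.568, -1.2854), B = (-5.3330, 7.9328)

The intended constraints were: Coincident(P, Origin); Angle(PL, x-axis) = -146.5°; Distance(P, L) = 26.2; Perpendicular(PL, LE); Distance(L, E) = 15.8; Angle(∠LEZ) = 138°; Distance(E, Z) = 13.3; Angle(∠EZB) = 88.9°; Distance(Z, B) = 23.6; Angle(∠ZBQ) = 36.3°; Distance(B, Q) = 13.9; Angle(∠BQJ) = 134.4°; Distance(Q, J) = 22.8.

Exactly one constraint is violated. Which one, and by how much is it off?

Distance(Q, J) = 22.8 — off by 5.30.

P = (0.00, 0.00) ✓; PL at -146.5° ✓; |PL| = 26.20 ✓; ∠(PL, LE) = 90.00° ✓; |LE| = 15.80 ✓; ∠LEZ = 138.0° ✓; |EZ| = 13.30 ✓; ∠EZB = 88.90° ✓; |ZB| = 23.60 ✓; ∠ZBQ = 36.30° ✓; |BQ| = 13.90 ✓; ∠BQJ = 134.4° ✓; |QJ| = 17.50 ✗.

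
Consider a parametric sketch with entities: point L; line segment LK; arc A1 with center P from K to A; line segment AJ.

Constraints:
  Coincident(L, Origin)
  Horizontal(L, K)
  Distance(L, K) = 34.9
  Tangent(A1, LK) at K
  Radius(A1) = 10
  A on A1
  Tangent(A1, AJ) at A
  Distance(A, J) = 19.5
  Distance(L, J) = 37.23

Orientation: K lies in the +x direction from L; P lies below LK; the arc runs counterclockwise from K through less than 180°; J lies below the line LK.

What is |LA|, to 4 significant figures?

26.61

Checks: ∠(PK, KL) = 90.00° ✓; |PK| = 10.00 ✓; |PA| = 10.00 ✓; ∠(PA, AJ) = 90.00° ✓; |AJ| = 19.50 ✓; |LJ| = 37.23 ✓.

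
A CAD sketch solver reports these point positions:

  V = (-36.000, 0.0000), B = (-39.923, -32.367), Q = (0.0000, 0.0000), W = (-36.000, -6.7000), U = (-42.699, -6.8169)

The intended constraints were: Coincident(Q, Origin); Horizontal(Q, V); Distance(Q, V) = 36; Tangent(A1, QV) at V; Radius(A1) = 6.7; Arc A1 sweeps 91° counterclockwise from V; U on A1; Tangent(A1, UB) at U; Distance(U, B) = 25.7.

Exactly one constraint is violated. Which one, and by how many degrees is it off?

Tangent(A1, UB) at U — off by 5.20°.

Q = (0.00, 0.00) ✓; Q.y = 0.00, V.y = 0.00 ✓; |QV| = 36.00 ✓; ∠(WV, VQ) = 90.00° ✓; |WV| = 6.700 ✓; bearing(W→U) − bearing(W→V) = 91.00° ✓; |WU| = 6.700 ✓; ∠(WU, UB) = 84.80° ✗; |UB| = 25.70 ✓.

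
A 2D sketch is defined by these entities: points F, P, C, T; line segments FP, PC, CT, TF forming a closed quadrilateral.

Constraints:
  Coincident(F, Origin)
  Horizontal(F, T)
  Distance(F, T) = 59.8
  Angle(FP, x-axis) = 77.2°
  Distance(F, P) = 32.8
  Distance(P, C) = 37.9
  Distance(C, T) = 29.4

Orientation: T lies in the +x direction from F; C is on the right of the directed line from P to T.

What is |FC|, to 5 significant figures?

30.536

Checks: F = (0.00, 0.00) ✓; |PC| = 37.90 ✓; |CT| = 29.40 ✓.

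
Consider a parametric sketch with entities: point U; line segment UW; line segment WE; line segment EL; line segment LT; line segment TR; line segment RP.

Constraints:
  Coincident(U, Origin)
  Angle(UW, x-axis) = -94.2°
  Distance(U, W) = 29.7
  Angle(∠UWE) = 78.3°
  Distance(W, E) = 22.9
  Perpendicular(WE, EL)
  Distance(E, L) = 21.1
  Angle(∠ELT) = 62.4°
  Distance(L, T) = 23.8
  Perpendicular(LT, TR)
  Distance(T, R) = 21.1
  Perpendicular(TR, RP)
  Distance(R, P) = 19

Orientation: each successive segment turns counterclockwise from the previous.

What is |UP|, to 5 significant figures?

36.568

U is at the origin; UW runs at -94.2° with length 29.7, so W = (-2.1752, -29.620). ∠UWE = 78.3° gives WE at 7.5000° from the x-axis; with |WE| = 22.9, E = (20.529, -26.631). The perpendicularity gives EL at right angles to WE, so EL runs at 97.500°; with |EL| = 21.1, L = (17.775, -5.7117). ∠ELT = 62.4° gives LT at -144.90° from the x-axis; with |LT| = 23.8, T = (-1.6972, -19.397). LT ⟂ TR, so TR runs at -54.900°; with |TR| = 21.1, R = (10.435, -36.660). TR ⟂ RP, so RP runs at 35.100°; with |RP| = 19.0, P = (25.980, -25.735). Then |UP| = |P − U| = 36.568.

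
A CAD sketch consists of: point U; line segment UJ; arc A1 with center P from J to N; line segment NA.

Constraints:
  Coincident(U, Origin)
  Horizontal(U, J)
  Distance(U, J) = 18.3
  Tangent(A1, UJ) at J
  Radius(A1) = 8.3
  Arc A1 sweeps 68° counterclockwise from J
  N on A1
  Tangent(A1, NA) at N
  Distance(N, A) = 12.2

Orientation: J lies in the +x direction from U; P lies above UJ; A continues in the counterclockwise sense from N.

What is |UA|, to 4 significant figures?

34.74

On A1, J sits at bearing -90° from P; a 68° counterclockwise sweep puts N at bearing -22°, so N = P + 8.3·(cos -22°, sin -22°) = (26.00, 5.191). A1 meets NA tangentially, so PN is at right angles to NA, so NA runs along (−sin -22°, cos -22°); with |NA| = 12.2, A = (30.57, 16.50). Then |UA| = |A − U| = 34.74.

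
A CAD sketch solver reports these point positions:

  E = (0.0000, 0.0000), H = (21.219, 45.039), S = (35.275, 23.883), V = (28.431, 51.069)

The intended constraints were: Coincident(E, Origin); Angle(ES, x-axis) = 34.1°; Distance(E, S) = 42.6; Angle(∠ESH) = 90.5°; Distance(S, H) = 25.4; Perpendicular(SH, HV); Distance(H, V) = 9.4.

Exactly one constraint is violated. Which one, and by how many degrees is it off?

Perpendicular(SH, HV) — off by 6.30°.

E = (0.00, 0.00) ✓; ES at 34.10° ✓; |ES| = 42.60 ✓; ∠ESH = 90.50° ✓; |SH| = 25.40 ✓; ∠(SH, HV) = 83.70° ✗; |HV| = 9.401 ✓.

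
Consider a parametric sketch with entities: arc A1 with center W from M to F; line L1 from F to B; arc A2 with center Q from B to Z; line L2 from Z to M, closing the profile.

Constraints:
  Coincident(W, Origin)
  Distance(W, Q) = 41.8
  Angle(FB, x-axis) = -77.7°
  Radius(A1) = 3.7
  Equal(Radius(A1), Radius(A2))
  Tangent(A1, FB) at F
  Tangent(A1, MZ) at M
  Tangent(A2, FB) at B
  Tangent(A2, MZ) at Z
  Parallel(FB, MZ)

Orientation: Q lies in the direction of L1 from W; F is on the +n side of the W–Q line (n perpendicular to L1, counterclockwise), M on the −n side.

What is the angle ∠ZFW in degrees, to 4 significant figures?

79.96°

Tangency of A1 to both parallel lines with radius 3.7 puts F and M at W ± 3.7·n: F = (3.615, 0.7882), M = (-3.615, -0.7882). Equal radii place B and Z the same way about Q: B = Q + 3.7·n = (12.52, -40.05), Z = Q − 3.7·n = (5.290, -41.63). Then cos ∠ZFW = FZ·FW / (|FZ||FW|), giving 79.96°.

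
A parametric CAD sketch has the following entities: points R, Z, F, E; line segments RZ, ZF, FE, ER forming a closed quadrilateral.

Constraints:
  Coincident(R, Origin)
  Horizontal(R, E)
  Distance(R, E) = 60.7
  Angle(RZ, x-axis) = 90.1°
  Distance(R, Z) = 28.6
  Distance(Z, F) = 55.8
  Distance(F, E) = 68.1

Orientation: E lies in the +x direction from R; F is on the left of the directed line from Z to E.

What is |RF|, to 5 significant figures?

77.684

Checks: |ZF| = 55.80 ✓; |FE| = 68.10 ✓.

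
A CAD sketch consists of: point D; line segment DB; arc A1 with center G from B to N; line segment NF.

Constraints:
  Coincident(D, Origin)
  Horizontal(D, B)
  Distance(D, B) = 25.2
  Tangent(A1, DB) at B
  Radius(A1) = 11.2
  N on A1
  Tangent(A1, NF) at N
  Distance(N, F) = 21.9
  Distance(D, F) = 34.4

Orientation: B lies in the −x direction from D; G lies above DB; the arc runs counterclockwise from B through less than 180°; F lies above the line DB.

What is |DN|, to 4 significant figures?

17.41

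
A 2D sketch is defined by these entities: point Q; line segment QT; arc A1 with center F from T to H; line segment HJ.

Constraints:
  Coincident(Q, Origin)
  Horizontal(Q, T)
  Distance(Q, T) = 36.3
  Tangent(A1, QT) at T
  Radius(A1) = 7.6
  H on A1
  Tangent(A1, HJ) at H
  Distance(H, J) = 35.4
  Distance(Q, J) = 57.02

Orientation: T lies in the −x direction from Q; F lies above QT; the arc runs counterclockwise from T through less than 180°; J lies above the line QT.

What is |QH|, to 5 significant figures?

30.319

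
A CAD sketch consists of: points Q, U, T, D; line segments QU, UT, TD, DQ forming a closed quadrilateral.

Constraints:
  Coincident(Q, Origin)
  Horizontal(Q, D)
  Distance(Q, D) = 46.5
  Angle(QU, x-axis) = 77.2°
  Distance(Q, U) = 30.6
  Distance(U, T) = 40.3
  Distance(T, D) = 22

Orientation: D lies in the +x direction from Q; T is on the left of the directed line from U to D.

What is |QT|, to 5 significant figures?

51.269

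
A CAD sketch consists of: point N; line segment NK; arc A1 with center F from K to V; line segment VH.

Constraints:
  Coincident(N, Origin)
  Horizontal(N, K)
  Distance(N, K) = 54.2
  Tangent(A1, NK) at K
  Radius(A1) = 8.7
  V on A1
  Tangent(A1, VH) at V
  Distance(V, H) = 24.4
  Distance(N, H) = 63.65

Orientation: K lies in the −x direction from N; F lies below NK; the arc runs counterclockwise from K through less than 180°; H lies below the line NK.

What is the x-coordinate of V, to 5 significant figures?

-62.304

Checks: N.y = 0.00, K.y = 0.00 ✓; |FV| = 8.700 ✓; ∠(FV, VH) = 90.00° ✓; |VH| = 24.40 ✓; |NH| = 63.65 ✓.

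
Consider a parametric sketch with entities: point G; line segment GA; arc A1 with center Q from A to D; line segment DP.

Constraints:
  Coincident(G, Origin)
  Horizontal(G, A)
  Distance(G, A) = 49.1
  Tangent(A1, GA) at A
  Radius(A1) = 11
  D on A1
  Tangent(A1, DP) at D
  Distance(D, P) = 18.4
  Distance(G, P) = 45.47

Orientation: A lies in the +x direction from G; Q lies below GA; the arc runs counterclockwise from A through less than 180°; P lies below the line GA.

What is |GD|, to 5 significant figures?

39.382

G is at the origin; G and A share the same y with |GA| = 49.1 and A on the +x side, so A = (49.100, 0.0000). Tangency of A1 to GA means the radius QA is perpendicular to GA, so Q = A + (0, -11) = (49.100, -11.000). Since QD ⟂ DP (tangency), |QP| = √(11.0² + 18.4²) = 21.437 regardless of where D sits on A1. So P lies on both circle(G, 45.47) and circle(Q, 21.437); the below-GA intersection is P = (35.907, -27.897). D is the foot of the tangent from P: D = (38.185, -9.6382).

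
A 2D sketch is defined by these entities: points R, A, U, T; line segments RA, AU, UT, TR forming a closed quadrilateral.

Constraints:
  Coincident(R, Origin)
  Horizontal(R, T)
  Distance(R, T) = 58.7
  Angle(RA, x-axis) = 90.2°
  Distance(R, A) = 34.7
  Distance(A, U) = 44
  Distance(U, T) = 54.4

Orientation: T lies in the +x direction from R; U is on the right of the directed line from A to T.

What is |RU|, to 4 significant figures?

10.32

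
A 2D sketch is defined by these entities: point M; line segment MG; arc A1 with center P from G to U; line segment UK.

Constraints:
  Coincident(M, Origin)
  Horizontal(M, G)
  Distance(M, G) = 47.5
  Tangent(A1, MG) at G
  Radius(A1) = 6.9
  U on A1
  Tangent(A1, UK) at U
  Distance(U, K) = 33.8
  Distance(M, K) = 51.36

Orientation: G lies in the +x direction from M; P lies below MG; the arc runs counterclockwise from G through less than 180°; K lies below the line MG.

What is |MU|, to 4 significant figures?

41.11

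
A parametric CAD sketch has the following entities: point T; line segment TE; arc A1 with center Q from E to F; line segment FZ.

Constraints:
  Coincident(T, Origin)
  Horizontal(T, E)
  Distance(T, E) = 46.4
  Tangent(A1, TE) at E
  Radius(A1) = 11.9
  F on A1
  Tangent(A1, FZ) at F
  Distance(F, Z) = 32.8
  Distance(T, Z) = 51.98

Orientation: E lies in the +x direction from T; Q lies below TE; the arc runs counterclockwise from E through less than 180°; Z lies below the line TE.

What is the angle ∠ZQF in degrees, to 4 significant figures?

70.06°

Checks: |QF| = 11.90 ✓; ∠(QF, FZ) = 90.00° ✓; |FZ| = 32.80 ✓; |TZ| = 51.98 ✓.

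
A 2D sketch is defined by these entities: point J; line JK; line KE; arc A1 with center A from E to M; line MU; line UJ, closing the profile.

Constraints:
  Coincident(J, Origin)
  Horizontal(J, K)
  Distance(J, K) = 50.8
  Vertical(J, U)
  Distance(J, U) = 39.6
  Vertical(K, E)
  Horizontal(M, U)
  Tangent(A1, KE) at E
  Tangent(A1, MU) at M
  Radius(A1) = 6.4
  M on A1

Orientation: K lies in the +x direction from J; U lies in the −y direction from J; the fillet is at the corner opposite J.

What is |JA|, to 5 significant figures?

55.440

J is at the origin; JK is horizontal with |JK| = 50.8 and K on the +x side, so K = (50.800, 0.0000). JU is vertical with |JU| = 39.6 and U on the −y side, so U = (0.0000, -39.600). The virtual corner opposite J is at (50.800, -39.600). Tangency of A1 to KE means the radius AE is perpendicular to KE and the tangent condition forces AM to be normal to MU, with radius 6.4, so the center A sits 6.4 in from both sides at A = (44.400, -33.200). Then |JA| = |A − J| = 55.440.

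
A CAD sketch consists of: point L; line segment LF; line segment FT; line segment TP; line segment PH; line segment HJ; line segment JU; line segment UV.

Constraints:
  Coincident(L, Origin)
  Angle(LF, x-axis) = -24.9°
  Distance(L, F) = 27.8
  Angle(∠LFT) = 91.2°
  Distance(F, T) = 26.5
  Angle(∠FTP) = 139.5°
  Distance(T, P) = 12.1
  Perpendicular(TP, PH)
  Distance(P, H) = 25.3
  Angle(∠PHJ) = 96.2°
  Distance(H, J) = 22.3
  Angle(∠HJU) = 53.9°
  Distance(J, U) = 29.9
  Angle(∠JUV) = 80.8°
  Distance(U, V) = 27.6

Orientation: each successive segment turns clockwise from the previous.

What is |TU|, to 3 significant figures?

5.16

L is at the origin; LF runs at -24.9° with length 27.8, so F = (25.2, -11.7). ∠LFT = 91.2° gives FT at -114° from the x-axis; with |FT| = 26.5, T = (14.6, -36.0). ∠FTP = 139.5° gives TP at -154° from the x-axis; with |TP| = 12.1, P = (3.67, -41.2). The perpendicularity gives PH at right angles to TP, so PH runs at 116°; with |PH| = 25.3, H = (-7.34, -18.5). ∠PHJ = 96.2° gives HJ at 32.0° from the x-axis; with |HJ| = 22.3, J = (11.6, -6.64). ∠HJU = 53.9° gives JU at -94.1° from the x-axis; with |JU| = 29.9, U = (9.43, -36.5). Then |TU| = |U − T| = 5.16.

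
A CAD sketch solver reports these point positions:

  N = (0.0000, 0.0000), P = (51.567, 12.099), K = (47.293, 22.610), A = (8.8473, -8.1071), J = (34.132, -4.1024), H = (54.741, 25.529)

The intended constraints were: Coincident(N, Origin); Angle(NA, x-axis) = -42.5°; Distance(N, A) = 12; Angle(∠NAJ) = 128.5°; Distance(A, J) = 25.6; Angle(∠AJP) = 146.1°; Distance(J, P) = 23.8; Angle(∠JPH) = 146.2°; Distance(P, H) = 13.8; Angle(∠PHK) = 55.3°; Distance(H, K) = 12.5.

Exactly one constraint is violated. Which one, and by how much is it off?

Distance(H, K) = 12.5 — off by 4.50.

N = (0.00, 0.00) ✓; NA at -42.50° ✓; |NA| = 12.00 ✓; ∠NAJ = 128.5° ✓; |AJ| = 25.60 ✓; ∠AJP = 146.1° ✓; |JP| = 23.80 ✓; ∠JPH = 146.2° ✓; |PH| = 13.80 ✓; ∠PHK = 55.30° ✓; |HK| = 8.000 ✗.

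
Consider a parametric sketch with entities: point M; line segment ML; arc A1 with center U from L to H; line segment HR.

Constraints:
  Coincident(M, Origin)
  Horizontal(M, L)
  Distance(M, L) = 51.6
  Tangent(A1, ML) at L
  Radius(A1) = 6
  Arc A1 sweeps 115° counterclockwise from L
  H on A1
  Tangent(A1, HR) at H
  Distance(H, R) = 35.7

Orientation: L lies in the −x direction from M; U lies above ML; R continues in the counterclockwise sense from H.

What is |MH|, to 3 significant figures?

46.9

M is at the origin; ML is horizontal with |ML| = 51.6 and L on the −x side, so L = (-51.6, 0.00). A1 meets ML tangentially, so UL is at right angles to ML, so U = L + (0, 6) = (-51.6, 6.00). On A1, L sits at bearing -90° from U; a 115° counterclockwise sweep puts H at bearing 25°, so H = U + 6.0·(cos 25°, sin 25°) = (-46.2, 8.54). Then |MH| = |H − M| = 46.9.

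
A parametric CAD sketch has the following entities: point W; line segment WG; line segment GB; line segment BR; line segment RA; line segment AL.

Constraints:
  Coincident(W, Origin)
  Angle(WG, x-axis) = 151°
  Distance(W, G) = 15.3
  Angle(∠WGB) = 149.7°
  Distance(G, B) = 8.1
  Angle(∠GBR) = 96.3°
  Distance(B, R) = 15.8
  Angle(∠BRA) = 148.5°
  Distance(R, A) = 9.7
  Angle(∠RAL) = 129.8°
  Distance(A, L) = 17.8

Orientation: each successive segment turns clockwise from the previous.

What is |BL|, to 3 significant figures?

35.0

W is at the origin; WG runs at 151.0° with length 15.3, so G = (-13.4, 7.42). ∠WGB = 149.7° gives GB at 121° from the x-axis; with |GB| = 8.1, B = (-17.5, 14.4). ∠GBR = 96.3° gives BR at 37.0° from the x-axis; with |BR| = 15.8, R = (-4.90, 23.9). ∠BRA = 148.5° gives RA at 5.50° from the x-axis; with |RA| = 9.7, A = (4.76, 24.8). ∠RAL = 129.8° gives AL at -44.7° from the x-axis; with |AL| = 17.8, L = (17.4, 12.3). Then |BL| = |L − B| = 35.0.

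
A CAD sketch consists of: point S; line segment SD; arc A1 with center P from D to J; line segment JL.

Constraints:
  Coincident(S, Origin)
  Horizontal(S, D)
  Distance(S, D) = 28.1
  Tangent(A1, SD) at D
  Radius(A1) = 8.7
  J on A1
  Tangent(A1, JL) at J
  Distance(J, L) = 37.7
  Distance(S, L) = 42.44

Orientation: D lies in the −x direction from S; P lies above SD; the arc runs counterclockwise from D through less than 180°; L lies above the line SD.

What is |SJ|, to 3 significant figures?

20.7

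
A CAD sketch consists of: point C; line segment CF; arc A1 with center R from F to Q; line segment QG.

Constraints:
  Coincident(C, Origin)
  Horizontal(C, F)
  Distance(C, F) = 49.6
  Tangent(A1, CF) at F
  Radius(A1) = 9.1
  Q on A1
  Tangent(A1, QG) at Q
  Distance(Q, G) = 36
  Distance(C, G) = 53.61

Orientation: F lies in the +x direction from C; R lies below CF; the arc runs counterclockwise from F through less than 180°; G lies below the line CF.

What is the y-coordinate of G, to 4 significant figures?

-42.29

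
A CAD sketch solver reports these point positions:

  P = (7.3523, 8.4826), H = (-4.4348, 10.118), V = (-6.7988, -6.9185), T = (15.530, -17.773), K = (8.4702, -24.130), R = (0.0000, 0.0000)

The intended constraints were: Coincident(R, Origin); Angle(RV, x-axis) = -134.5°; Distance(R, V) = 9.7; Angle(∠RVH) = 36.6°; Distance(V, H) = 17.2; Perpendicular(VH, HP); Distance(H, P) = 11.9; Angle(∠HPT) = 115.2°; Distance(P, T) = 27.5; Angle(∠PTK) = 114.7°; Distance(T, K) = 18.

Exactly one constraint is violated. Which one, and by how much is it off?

Distance(T, K) = 18 — off by 8.50.

R = (0.00, 0.00) ✓; RV at -134.5° ✓; |RV| = 9.700 ✓; ∠RVH = 36.60° ✓; |VH| = 17.20 ✓; ∠(VH, HP) = 90.00° ✓; |HP| = 11.90 ✓; ∠HPT = 115.2° ✓; |PT| = 27.50 ✓; ∠PTK = 114.7° ✓; |TK| = 9.500 ✗.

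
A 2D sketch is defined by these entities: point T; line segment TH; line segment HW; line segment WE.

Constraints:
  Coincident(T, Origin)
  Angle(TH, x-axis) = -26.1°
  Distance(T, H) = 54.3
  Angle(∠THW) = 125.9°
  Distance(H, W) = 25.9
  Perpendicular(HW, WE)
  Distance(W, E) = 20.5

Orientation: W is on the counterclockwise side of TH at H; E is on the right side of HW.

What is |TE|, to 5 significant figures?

86.558

T is at the origin; TH runs at -26.1° with length 54.3, so H = 54.3·(cos -26.1°, sin -26.1°) = (48.763, -23.889). ∠THW = 125.9°, so HW runs at -26.1° + (180° − 125.9°) = 28.000° from the x-axis; with |HW| = 25.9, W = H + 25.9·(cos 28.000°, sin 28.000°) = (71.631, -11.729). HW is perpendicular to WE; with |WE| = 20.5 on the right of HW, E = W + 20.5·(0.46947, -0.88295) = (81.255, -29.830). Then |TE| = |E − T| = 86.558.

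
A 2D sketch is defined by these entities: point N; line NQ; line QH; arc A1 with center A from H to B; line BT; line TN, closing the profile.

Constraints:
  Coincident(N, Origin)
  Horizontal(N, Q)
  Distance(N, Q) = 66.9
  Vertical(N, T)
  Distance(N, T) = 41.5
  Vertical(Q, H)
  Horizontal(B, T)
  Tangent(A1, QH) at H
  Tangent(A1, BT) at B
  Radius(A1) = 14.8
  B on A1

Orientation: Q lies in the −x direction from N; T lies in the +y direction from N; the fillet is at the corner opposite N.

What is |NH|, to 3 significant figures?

72.0

The virtual corner opposite N is at (-66.9, 41.5). The tangent condition forces AH to be normal to QH and the tangent condition forces AB to be normal to BT, with radius 14.8, so the center A sits 14.8 in from both sides at A = (-52.1, 26.7). That places the tangent points at H = (-66.9, 26.7) on QH and B = (-52.1, 41.5) on BT. Then |NH| = |H − N| = 72.0.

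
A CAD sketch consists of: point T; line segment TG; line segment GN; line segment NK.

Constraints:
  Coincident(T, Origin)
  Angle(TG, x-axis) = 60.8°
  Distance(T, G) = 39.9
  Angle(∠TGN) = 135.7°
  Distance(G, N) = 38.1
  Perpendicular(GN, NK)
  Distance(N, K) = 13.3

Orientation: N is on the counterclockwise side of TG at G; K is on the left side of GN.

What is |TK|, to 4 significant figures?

68.23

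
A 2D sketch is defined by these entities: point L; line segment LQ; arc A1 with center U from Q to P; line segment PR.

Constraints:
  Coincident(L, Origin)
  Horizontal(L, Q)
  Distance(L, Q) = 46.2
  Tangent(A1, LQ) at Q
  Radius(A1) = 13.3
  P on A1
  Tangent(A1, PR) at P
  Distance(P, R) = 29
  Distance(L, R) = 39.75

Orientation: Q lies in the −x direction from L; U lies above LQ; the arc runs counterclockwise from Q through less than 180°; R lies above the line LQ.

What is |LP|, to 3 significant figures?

35.1

L is at the origin; L and Q share the same y with |LQ| = 46.2 and Q on the −x side, so Q = (-46.2, 0.00). Since A1 is tangent to LQ there, UQ ⟂ LQ, so U = Q + (0, 13.3) = (-46.2, 13.3). Since UP ⟂ PR (tangency), |UR| = √(13.3² + 29.0²) = 31.9 regardless of where P sits on A1. So R lies on both circle(L, 39.75) and circle(U, 31.9); the above-LQ intersection is R = (-21.5, 33.5). P is the foot of the tangent from R: P = (-34.3, 7.43).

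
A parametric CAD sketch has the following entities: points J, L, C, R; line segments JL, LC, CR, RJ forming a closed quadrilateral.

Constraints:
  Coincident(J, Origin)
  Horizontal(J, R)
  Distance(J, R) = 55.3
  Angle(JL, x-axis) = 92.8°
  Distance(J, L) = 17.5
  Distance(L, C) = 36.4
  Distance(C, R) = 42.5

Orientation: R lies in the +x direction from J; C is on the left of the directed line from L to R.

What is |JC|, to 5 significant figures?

46.762

Checks: J = (0.00, 0.00) ✓; |LC| = 36.40 ✓; |CR| = 42.50 ✓.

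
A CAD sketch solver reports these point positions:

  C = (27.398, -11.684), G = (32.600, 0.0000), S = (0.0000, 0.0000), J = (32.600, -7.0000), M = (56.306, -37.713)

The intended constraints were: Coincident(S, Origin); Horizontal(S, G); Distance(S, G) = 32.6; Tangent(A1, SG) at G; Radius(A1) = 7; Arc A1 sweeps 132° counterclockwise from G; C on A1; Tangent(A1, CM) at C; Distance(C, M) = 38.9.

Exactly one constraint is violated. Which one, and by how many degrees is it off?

Tangent(A1, CM) at C — off by 6.00°.

S = (0.00, 0.00) ✓; S.y = 0.00, G.y = 0.00 ✓; |SG| = 32.60 ✓; ∠(JG, GS) = 90.00° ✓; |JG| = 7.000 ✓; bearing(J→C) − bearing(J→G) = 132.0° ✓; |JC| = 7.000 ✓; ∠(JC, CM) = 84.00° ✗; |CM| = 38.90 ✓.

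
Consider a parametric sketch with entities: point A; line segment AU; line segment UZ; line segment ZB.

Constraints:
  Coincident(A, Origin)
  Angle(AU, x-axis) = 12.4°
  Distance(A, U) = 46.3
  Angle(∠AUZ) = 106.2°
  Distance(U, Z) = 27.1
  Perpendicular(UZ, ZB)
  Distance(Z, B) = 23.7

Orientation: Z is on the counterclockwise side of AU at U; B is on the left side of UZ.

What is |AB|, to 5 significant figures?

45.082

A is at the origin; AU runs at 12.4° with length 46.3, so U = 46.3·(cos 12.4°, sin 12.4°) = (45.220, 9.9422). ∠AUZ = 106.2°, so UZ runs at 12.4° + (180° − 106.2°) = 86.200° from the x-axis; with |UZ| = 27.1, Z = U + 27.1·(cos 86.200°, sin 86.200°) = (47.016, 36.983). The perpendicularity gives ZB at right angles to UZ; with |ZB| = 23.7 on the left of UZ, B = Z + 23.7·(-0.99780, 0.066274) = (23.368, 38.553). Then |AB| = |B − A| = 45.082.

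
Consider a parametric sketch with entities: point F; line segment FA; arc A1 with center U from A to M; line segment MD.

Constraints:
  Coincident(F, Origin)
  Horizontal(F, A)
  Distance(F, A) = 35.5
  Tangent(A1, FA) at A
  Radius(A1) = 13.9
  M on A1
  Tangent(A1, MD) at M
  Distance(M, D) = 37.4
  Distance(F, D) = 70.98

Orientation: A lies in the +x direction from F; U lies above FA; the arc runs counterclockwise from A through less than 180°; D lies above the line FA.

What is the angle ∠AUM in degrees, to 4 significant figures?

90.85°

Checks: |FA| = 35.50 ✓; |UM| = 13.90 ✓; ∠(UM, MD) = 90.00° ✓; |MD| = 37.40 ✓; |FD| = 70.98 ✓.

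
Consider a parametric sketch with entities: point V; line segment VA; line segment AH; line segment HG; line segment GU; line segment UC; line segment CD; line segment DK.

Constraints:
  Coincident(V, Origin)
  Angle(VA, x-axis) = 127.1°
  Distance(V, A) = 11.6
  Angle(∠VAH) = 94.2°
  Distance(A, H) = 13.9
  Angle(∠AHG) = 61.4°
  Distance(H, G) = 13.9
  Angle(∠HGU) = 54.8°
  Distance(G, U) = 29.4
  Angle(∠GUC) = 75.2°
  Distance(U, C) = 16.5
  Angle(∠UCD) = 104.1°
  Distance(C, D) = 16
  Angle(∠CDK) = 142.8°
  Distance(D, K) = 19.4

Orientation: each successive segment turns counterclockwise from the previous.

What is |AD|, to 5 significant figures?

17.586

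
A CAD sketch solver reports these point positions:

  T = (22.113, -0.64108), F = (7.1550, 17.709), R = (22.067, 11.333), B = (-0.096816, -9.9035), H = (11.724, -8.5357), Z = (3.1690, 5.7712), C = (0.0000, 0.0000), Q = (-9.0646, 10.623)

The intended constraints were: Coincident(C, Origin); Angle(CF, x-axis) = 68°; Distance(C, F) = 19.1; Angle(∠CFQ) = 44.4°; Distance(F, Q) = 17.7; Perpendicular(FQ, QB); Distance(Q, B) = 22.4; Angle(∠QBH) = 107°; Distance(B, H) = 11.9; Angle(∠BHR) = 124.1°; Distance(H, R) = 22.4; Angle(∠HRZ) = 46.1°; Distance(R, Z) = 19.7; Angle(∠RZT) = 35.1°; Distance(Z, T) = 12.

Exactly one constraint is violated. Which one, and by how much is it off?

Distance(Z, T) = 12 — off by 8.00.

C = (0.00, 0.00) ✓; CF at 68.00° ✓; |CF| = 19.10 ✓; ∠CFQ = 44.40° ✓; |FQ| = 17.70 ✓; ∠(FQ, QB) = 90.00° ✓; |QB| = 22.40 ✓; ∠QBH = 107.0° ✓; |BH| = 11.90 ✓; ∠BHR = 124.1° ✓; |HR| = 22.40 ✓; ∠HRZ = 46.10° ✓; |RZ| = 19.70 ✓; ∠RZT = 35.10° ✓; |ZT| = 20.00 ✗.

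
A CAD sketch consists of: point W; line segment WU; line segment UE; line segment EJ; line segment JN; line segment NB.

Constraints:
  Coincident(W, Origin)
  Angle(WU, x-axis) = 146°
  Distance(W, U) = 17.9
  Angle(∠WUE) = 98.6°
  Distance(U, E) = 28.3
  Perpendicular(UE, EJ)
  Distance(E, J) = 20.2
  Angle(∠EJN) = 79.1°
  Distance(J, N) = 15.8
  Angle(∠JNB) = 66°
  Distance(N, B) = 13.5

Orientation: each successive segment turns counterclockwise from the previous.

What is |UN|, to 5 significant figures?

21.441

W is at the origin; WU runs at 146.0° with length 17.9, so U = (-14.840, 10.010). ∠WUE = 98.6° gives UE at -132.60° from the x-axis; with |UE| = 28.3, E = (-33.995, -10.822). The perpendicularity gives EJ at right angles to UE, so EJ runs at -42.600°; with |EJ| = 20.2, J = (-19.126, -24.495). ∠EJN = 79.1° gives JN at 58.300° from the x-axis; with |JN| = 15.8, N = (-10.824, -11.052). Then |UN| = |N − U| = 21.441.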